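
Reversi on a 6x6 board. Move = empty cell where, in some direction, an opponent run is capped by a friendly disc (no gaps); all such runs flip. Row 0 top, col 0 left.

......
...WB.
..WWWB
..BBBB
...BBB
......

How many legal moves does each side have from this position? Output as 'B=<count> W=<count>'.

-- B to move --
(0,2): flips 2 -> legal
(0,3): flips 2 -> legal
(0,4): no bracket -> illegal
(1,1): flips 1 -> legal
(1,2): flips 3 -> legal
(1,5): flips 1 -> legal
(2,1): flips 3 -> legal
(3,1): no bracket -> illegal
B mobility = 6
-- W to move --
(0,3): no bracket -> illegal
(0,4): flips 1 -> legal
(0,5): flips 1 -> legal
(1,5): flips 1 -> legal
(2,1): no bracket -> illegal
(3,1): no bracket -> illegal
(4,1): flips 1 -> legal
(4,2): flips 2 -> legal
(5,2): no bracket -> illegal
(5,3): flips 2 -> legal
(5,4): flips 2 -> legal
(5,5): flips 2 -> legal
W mobility = 8

Answer: B=6 W=8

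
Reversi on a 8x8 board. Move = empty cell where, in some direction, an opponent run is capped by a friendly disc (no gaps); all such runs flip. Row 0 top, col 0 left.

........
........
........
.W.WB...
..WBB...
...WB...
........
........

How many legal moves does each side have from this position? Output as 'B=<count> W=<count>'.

-- B to move --
(2,0): no bracket -> illegal
(2,1): no bracket -> illegal
(2,2): flips 1 -> legal
(2,3): flips 1 -> legal
(2,4): no bracket -> illegal
(3,0): no bracket -> illegal
(3,2): flips 1 -> legal
(4,0): no bracket -> illegal
(4,1): flips 1 -> legal
(5,1): no bracket -> illegal
(5,2): flips 1 -> legal
(6,2): flips 1 -> legal
(6,3): flips 1 -> legal
(6,4): no bracket -> illegal
B mobility = 7
-- W to move --
(2,3): no bracket -> illegal
(2,4): no bracket -> illegal
(2,5): no bracket -> illegal
(3,2): no bracket -> illegal
(3,5): flips 2 -> legal
(4,5): flips 2 -> legal
(5,2): no bracket -> illegal
(5,5): flips 2 -> legal
(6,3): no bracket -> illegal
(6,4): no bracket -> illegal
(6,5): no bracket -> illegal
W mobility = 3

Answer: B=7 W=3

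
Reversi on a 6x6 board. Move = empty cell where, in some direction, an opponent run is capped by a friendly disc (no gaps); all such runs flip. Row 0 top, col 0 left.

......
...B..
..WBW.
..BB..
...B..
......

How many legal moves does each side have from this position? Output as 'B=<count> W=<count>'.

Answer: B=7 W=4

Derivation:
-- B to move --
(1,1): flips 1 -> legal
(1,2): flips 1 -> legal
(1,4): no bracket -> illegal
(1,5): flips 1 -> legal
(2,1): flips 1 -> legal
(2,5): flips 1 -> legal
(3,1): flips 1 -> legal
(3,4): no bracket -> illegal
(3,5): flips 1 -> legal
B mobility = 7
-- W to move --
(0,2): flips 1 -> legal
(0,3): no bracket -> illegal
(0,4): flips 1 -> legal
(1,2): no bracket -> illegal
(1,4): no bracket -> illegal
(2,1): no bracket -> illegal
(3,1): no bracket -> illegal
(3,4): no bracket -> illegal
(4,1): no bracket -> illegal
(4,2): flips 2 -> legal
(4,4): flips 1 -> legal
(5,2): no bracket -> illegal
(5,3): no bracket -> illegal
(5,4): no bracket -> illegal
W mobility = 4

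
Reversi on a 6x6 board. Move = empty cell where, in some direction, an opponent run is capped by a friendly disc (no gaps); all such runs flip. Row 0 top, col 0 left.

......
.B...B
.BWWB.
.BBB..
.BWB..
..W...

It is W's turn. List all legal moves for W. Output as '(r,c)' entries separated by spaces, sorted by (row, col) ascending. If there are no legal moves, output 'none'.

(0,0): flips 1 -> legal
(0,1): no bracket -> illegal
(0,2): no bracket -> illegal
(0,4): no bracket -> illegal
(0,5): no bracket -> illegal
(1,0): no bracket -> illegal
(1,2): no bracket -> illegal
(1,3): no bracket -> illegal
(1,4): no bracket -> illegal
(2,0): flips 2 -> legal
(2,5): flips 1 -> legal
(3,0): flips 1 -> legal
(3,4): flips 1 -> legal
(3,5): no bracket -> illegal
(4,0): flips 2 -> legal
(4,4): flips 2 -> legal
(5,0): flips 2 -> legal
(5,1): no bracket -> illegal
(5,3): flips 2 -> legal
(5,4): no bracket -> illegal

Answer: (0,0) (2,0) (2,5) (3,0) (3,4) (4,0) (4,4) (5,0) (5,3)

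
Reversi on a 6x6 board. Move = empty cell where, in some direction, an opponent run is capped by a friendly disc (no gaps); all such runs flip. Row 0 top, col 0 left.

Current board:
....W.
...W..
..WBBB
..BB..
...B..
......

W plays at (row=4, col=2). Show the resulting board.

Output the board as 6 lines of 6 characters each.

Answer: ....W.
...W..
..WBBB
..WB..
..WB..
......

Derivation:
Place W at (4,2); scan 8 dirs for brackets.
Dir NW: first cell '.' (not opp) -> no flip
Dir N: opp run (3,2) capped by W -> flip
Dir NE: opp run (3,3) (2,4), next='.' -> no flip
Dir W: first cell '.' (not opp) -> no flip
Dir E: opp run (4,3), next='.' -> no flip
Dir SW: first cell '.' (not opp) -> no flip
Dir S: first cell '.' (not opp) -> no flip
Dir SE: first cell '.' (not opp) -> no flip
All flips: (3,2)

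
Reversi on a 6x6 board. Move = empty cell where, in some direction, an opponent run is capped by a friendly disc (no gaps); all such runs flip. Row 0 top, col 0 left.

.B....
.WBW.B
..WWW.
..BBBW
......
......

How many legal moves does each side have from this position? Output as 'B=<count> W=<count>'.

Answer: B=5 W=7

Derivation:
-- B to move --
(0,0): flips 2 -> legal
(0,2): no bracket -> illegal
(0,3): flips 2 -> legal
(0,4): no bracket -> illegal
(1,0): flips 1 -> legal
(1,4): flips 3 -> legal
(2,0): no bracket -> illegal
(2,1): flips 1 -> legal
(2,5): no bracket -> illegal
(3,1): no bracket -> illegal
(4,4): no bracket -> illegal
(4,5): no bracket -> illegal
B mobility = 5
-- W to move --
(0,0): no bracket -> illegal
(0,2): flips 1 -> legal
(0,3): no bracket -> illegal
(0,4): no bracket -> illegal
(0,5): no bracket -> illegal
(1,0): no bracket -> illegal
(1,4): no bracket -> illegal
(2,1): no bracket -> illegal
(2,5): no bracket -> illegal
(3,1): flips 3 -> legal
(4,1): flips 1 -> legal
(4,2): flips 2 -> legal
(4,3): flips 1 -> legal
(4,4): flips 2 -> legal
(4,5): flips 1 -> legal
W mobility = 7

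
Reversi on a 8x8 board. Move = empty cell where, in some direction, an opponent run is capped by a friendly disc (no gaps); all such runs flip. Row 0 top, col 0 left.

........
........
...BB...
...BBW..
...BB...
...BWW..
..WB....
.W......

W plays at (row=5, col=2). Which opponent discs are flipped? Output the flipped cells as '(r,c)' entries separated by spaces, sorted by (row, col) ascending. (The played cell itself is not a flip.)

Answer: (5,3)

Derivation:
Dir NW: first cell '.' (not opp) -> no flip
Dir N: first cell '.' (not opp) -> no flip
Dir NE: opp run (4,3) (3,4), next='.' -> no flip
Dir W: first cell '.' (not opp) -> no flip
Dir E: opp run (5,3) capped by W -> flip
Dir SW: first cell '.' (not opp) -> no flip
Dir S: first cell 'W' (not opp) -> no flip
Dir SE: opp run (6,3), next='.' -> no flip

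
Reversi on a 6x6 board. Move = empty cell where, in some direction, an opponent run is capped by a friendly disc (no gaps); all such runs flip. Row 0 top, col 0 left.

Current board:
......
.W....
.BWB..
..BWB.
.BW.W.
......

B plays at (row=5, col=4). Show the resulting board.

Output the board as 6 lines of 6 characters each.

Place B at (5,4); scan 8 dirs for brackets.
Dir NW: first cell '.' (not opp) -> no flip
Dir N: opp run (4,4) capped by B -> flip
Dir NE: first cell '.' (not opp) -> no flip
Dir W: first cell '.' (not opp) -> no flip
Dir E: first cell '.' (not opp) -> no flip
Dir SW: edge -> no flip
Dir S: edge -> no flip
Dir SE: edge -> no flip
All flips: (4,4)

Answer: ......
.W....
.BWB..
..BWB.
.BW.B.
....B.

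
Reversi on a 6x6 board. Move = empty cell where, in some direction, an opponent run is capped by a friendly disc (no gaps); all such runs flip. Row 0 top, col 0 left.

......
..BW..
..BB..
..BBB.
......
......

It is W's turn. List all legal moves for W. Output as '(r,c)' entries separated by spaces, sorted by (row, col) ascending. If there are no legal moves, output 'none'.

(0,1): no bracket -> illegal
(0,2): no bracket -> illegal
(0,3): no bracket -> illegal
(1,1): flips 1 -> legal
(1,4): no bracket -> illegal
(2,1): no bracket -> illegal
(2,4): no bracket -> illegal
(2,5): no bracket -> illegal
(3,1): flips 1 -> legal
(3,5): no bracket -> illegal
(4,1): no bracket -> illegal
(4,2): no bracket -> illegal
(4,3): flips 2 -> legal
(4,4): no bracket -> illegal
(4,5): no bracket -> illegal

Answer: (1,1) (3,1) (4,3)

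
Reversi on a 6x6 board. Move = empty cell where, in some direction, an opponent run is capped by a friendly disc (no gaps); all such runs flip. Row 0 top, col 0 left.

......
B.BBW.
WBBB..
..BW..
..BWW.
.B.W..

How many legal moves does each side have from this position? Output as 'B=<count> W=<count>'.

Answer: B=8 W=6

Derivation:
-- B to move --
(0,3): no bracket -> illegal
(0,4): no bracket -> illegal
(0,5): flips 1 -> legal
(1,1): no bracket -> illegal
(1,5): flips 1 -> legal
(2,4): flips 1 -> legal
(2,5): no bracket -> illegal
(3,0): flips 1 -> legal
(3,1): no bracket -> illegal
(3,4): flips 1 -> legal
(3,5): no bracket -> illegal
(4,5): flips 2 -> legal
(5,2): no bracket -> illegal
(5,4): flips 1 -> legal
(5,5): flips 2 -> legal
B mobility = 8
-- W to move --
(0,0): flips 1 -> legal
(0,1): no bracket -> illegal
(0,2): no bracket -> illegal
(0,3): flips 2 -> legal
(0,4): no bracket -> illegal
(1,1): flips 3 -> legal
(2,4): flips 3 -> legal
(3,0): no bracket -> illegal
(3,1): flips 2 -> legal
(3,4): no bracket -> illegal
(4,0): no bracket -> illegal
(4,1): flips 3 -> legal
(5,0): no bracket -> illegal
(5,2): no bracket -> illegal
W mobility = 6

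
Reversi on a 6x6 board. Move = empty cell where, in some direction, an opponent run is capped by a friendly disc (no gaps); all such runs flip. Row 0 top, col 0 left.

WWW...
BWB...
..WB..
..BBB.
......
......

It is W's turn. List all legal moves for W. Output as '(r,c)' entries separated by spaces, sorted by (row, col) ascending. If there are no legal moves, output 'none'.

(0,3): no bracket -> illegal
(1,3): flips 1 -> legal
(1,4): no bracket -> illegal
(2,0): flips 1 -> legal
(2,1): no bracket -> illegal
(2,4): flips 1 -> legal
(2,5): no bracket -> illegal
(3,1): no bracket -> illegal
(3,5): no bracket -> illegal
(4,1): no bracket -> illegal
(4,2): flips 1 -> legal
(4,3): no bracket -> illegal
(4,4): flips 1 -> legal
(4,5): flips 3 -> legal

Answer: (1,3) (2,0) (2,4) (4,2) (4,4) (4,5)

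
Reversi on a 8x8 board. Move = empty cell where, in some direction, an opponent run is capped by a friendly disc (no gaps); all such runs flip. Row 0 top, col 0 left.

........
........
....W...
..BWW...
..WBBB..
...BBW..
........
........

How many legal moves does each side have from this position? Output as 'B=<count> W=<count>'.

Answer: B=11 W=8

Derivation:
-- B to move --
(1,3): no bracket -> illegal
(1,4): flips 2 -> legal
(1,5): no bracket -> illegal
(2,2): flips 1 -> legal
(2,3): flips 2 -> legal
(2,5): flips 1 -> legal
(3,1): flips 1 -> legal
(3,5): flips 2 -> legal
(4,1): flips 1 -> legal
(4,6): no bracket -> illegal
(5,1): no bracket -> illegal
(5,2): flips 1 -> legal
(5,6): flips 1 -> legal
(6,4): no bracket -> illegal
(6,5): flips 1 -> legal
(6,6): flips 1 -> legal
B mobility = 11
-- W to move --
(2,1): no bracket -> illegal
(2,2): flips 1 -> legal
(2,3): no bracket -> illegal
(3,1): flips 1 -> legal
(3,5): flips 1 -> legal
(3,6): no bracket -> illegal
(4,1): no bracket -> illegal
(4,6): flips 3 -> legal
(5,2): flips 3 -> legal
(5,6): flips 1 -> legal
(6,2): no bracket -> illegal
(6,3): flips 2 -> legal
(6,4): flips 3 -> legal
(6,5): no bracket -> illegal
W mobility = 8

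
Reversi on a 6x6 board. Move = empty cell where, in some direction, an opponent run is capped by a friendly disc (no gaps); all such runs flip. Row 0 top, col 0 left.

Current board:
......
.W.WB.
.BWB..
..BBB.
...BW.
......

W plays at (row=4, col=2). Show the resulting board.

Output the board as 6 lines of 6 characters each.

Place W at (4,2); scan 8 dirs for brackets.
Dir NW: first cell '.' (not opp) -> no flip
Dir N: opp run (3,2) capped by W -> flip
Dir NE: opp run (3,3), next='.' -> no flip
Dir W: first cell '.' (not opp) -> no flip
Dir E: opp run (4,3) capped by W -> flip
Dir SW: first cell '.' (not opp) -> no flip
Dir S: first cell '.' (not opp) -> no flip
Dir SE: first cell '.' (not opp) -> no flip
All flips: (3,2) (4,3)

Answer: ......
.W.WB.
.BWB..
..WBB.
..WWW.
......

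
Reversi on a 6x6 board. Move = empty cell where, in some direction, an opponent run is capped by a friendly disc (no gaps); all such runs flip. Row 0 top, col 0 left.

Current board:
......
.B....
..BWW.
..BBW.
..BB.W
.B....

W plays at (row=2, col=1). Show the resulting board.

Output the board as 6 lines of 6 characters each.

Place W at (2,1); scan 8 dirs for brackets.
Dir NW: first cell '.' (not opp) -> no flip
Dir N: opp run (1,1), next='.' -> no flip
Dir NE: first cell '.' (not opp) -> no flip
Dir W: first cell '.' (not opp) -> no flip
Dir E: opp run (2,2) capped by W -> flip
Dir SW: first cell '.' (not opp) -> no flip
Dir S: first cell '.' (not opp) -> no flip
Dir SE: opp run (3,2) (4,3), next='.' -> no flip
All flips: (2,2)

Answer: ......
.B....
.WWWW.
..BBW.
..BB.W
.B....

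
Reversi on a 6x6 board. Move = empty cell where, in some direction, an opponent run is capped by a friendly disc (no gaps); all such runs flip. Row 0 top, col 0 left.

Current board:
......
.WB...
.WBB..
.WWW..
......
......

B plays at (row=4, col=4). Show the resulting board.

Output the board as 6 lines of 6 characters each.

Place B at (4,4); scan 8 dirs for brackets.
Dir NW: opp run (3,3) capped by B -> flip
Dir N: first cell '.' (not opp) -> no flip
Dir NE: first cell '.' (not opp) -> no flip
Dir W: first cell '.' (not opp) -> no flip
Dir E: first cell '.' (not opp) -> no flip
Dir SW: first cell '.' (not opp) -> no flip
Dir S: first cell '.' (not opp) -> no flip
Dir SE: first cell '.' (not opp) -> no flip
All flips: (3,3)

Answer: ......
.WB...
.WBB..
.WWB..
....B.
......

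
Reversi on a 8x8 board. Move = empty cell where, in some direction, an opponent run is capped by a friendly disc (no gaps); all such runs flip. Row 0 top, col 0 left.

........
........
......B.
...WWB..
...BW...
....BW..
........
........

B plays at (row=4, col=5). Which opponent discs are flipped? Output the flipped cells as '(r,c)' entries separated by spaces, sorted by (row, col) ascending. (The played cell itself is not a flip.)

Answer: (4,4)

Derivation:
Dir NW: opp run (3,4), next='.' -> no flip
Dir N: first cell 'B' (not opp) -> no flip
Dir NE: first cell '.' (not opp) -> no flip
Dir W: opp run (4,4) capped by B -> flip
Dir E: first cell '.' (not opp) -> no flip
Dir SW: first cell 'B' (not opp) -> no flip
Dir S: opp run (5,5), next='.' -> no flip
Dir SE: first cell '.' (not opp) -> no flip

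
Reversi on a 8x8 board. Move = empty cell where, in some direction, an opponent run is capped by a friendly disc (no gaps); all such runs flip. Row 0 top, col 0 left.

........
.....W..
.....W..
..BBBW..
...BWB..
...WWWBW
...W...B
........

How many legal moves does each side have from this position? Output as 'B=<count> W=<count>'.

Answer: B=10 W=10

Derivation:
-- B to move --
(0,4): no bracket -> illegal
(0,5): flips 3 -> legal
(0,6): no bracket -> illegal
(1,4): no bracket -> illegal
(1,6): flips 1 -> legal
(2,4): no bracket -> illegal
(2,6): no bracket -> illegal
(3,6): flips 1 -> legal
(4,2): no bracket -> illegal
(4,6): no bracket -> illegal
(4,7): flips 1 -> legal
(5,2): flips 3 -> legal
(6,2): no bracket -> illegal
(6,4): flips 2 -> legal
(6,5): flips 2 -> legal
(6,6): flips 2 -> legal
(7,2): flips 2 -> legal
(7,3): flips 2 -> legal
(7,4): no bracket -> illegal
B mobility = 10
-- W to move --
(2,1): flips 2 -> legal
(2,2): flips 1 -> legal
(2,3): flips 2 -> legal
(2,4): flips 1 -> legal
(3,1): flips 3 -> legal
(3,6): flips 1 -> legal
(4,1): no bracket -> illegal
(4,2): flips 1 -> legal
(4,6): flips 1 -> legal
(4,7): no bracket -> illegal
(5,2): flips 2 -> legal
(6,5): no bracket -> illegal
(6,6): no bracket -> illegal
(7,6): no bracket -> illegal
(7,7): flips 1 -> legal
W mobility = 10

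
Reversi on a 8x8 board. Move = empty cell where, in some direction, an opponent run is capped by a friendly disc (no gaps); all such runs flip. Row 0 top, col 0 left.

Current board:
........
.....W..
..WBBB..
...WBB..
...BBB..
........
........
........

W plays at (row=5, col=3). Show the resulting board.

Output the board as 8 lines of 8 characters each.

Place W at (5,3); scan 8 dirs for brackets.
Dir NW: first cell '.' (not opp) -> no flip
Dir N: opp run (4,3) capped by W -> flip
Dir NE: opp run (4,4) (3,5), next='.' -> no flip
Dir W: first cell '.' (not opp) -> no flip
Dir E: first cell '.' (not opp) -> no flip
Dir SW: first cell '.' (not opp) -> no flip
Dir S: first cell '.' (not opp) -> no flip
Dir SE: first cell '.' (not opp) -> no flip
All flips: (4,3)

Answer: ........
.....W..
..WBBB..
...WBB..
...WBB..
...W....
........
........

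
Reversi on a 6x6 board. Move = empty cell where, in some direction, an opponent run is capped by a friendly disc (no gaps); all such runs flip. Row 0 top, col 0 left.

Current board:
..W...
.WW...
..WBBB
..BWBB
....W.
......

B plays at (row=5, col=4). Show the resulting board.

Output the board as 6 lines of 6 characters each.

Answer: ..W...
.WW...
..WBBB
..BWBB
....B.
....B.

Derivation:
Place B at (5,4); scan 8 dirs for brackets.
Dir NW: first cell '.' (not opp) -> no flip
Dir N: opp run (4,4) capped by B -> flip
Dir NE: first cell '.' (not opp) -> no flip
Dir W: first cell '.' (not opp) -> no flip
Dir E: first cell '.' (not opp) -> no flip
Dir SW: edge -> no flip
Dir S: edge -> no flip
Dir SE: edge -> no flip
All flips: (4,4)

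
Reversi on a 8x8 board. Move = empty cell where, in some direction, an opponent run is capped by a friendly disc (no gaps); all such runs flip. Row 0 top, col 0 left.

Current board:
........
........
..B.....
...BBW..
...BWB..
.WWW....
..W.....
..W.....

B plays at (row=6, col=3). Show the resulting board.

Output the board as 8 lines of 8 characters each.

Place B at (6,3); scan 8 dirs for brackets.
Dir NW: opp run (5,2), next='.' -> no flip
Dir N: opp run (5,3) capped by B -> flip
Dir NE: first cell '.' (not opp) -> no flip
Dir W: opp run (6,2), next='.' -> no flip
Dir E: first cell '.' (not opp) -> no flip
Dir SW: opp run (7,2), next=edge -> no flip
Dir S: first cell '.' (not opp) -> no flip
Dir SE: first cell '.' (not opp) -> no flip
All flips: (5,3)

Answer: ........
........
..B.....
...BBW..
...BWB..
.WWB....
..WB....
..W.....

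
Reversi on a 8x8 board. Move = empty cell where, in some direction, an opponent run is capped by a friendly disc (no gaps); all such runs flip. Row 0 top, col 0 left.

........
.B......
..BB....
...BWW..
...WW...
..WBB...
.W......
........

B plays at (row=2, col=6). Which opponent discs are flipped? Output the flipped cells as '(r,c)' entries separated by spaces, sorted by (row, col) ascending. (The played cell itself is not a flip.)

Dir NW: first cell '.' (not opp) -> no flip
Dir N: first cell '.' (not opp) -> no flip
Dir NE: first cell '.' (not opp) -> no flip
Dir W: first cell '.' (not opp) -> no flip
Dir E: first cell '.' (not opp) -> no flip
Dir SW: opp run (3,5) (4,4) capped by B -> flip
Dir S: first cell '.' (not opp) -> no flip
Dir SE: first cell '.' (not opp) -> no flip

Answer: (3,5) (4,4)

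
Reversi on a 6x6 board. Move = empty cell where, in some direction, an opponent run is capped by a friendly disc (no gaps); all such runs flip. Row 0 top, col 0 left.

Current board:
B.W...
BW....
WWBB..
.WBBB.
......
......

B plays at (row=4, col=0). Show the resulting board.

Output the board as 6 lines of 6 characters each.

Place B at (4,0); scan 8 dirs for brackets.
Dir NW: edge -> no flip
Dir N: first cell '.' (not opp) -> no flip
Dir NE: opp run (3,1) capped by B -> flip
Dir W: edge -> no flip
Dir E: first cell '.' (not opp) -> no flip
Dir SW: edge -> no flip
Dir S: first cell '.' (not opp) -> no flip
Dir SE: first cell '.' (not opp) -> no flip
All flips: (3,1)

Answer: B.W...
BW....
WWBB..
.BBBB.
B.....
......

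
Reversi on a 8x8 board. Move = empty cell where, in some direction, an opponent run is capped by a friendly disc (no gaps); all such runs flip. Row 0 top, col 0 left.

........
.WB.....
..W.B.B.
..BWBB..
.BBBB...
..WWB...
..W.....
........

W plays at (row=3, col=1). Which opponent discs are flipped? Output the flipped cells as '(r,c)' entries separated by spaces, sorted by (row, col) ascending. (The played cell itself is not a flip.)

Answer: (3,2) (4,2)

Derivation:
Dir NW: first cell '.' (not opp) -> no flip
Dir N: first cell '.' (not opp) -> no flip
Dir NE: first cell 'W' (not opp) -> no flip
Dir W: first cell '.' (not opp) -> no flip
Dir E: opp run (3,2) capped by W -> flip
Dir SW: first cell '.' (not opp) -> no flip
Dir S: opp run (4,1), next='.' -> no flip
Dir SE: opp run (4,2) capped by W -> flip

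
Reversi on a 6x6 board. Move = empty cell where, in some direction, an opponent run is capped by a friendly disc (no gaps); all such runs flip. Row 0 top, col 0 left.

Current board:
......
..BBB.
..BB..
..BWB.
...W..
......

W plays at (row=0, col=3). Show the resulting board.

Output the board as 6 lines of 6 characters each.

Place W at (0,3); scan 8 dirs for brackets.
Dir NW: edge -> no flip
Dir N: edge -> no flip
Dir NE: edge -> no flip
Dir W: first cell '.' (not opp) -> no flip
Dir E: first cell '.' (not opp) -> no flip
Dir SW: opp run (1,2), next='.' -> no flip
Dir S: opp run (1,3) (2,3) capped by W -> flip
Dir SE: opp run (1,4), next='.' -> no flip
All flips: (1,3) (2,3)

Answer: ...W..
..BWB.
..BW..
..BWB.
...W..
......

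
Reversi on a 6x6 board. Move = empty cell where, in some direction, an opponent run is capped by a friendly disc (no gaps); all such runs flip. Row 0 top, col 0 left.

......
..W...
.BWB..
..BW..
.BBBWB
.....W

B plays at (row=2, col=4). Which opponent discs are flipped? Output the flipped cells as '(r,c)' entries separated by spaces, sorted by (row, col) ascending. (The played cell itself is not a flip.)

Answer: (3,3)

Derivation:
Dir NW: first cell '.' (not opp) -> no flip
Dir N: first cell '.' (not opp) -> no flip
Dir NE: first cell '.' (not opp) -> no flip
Dir W: first cell 'B' (not opp) -> no flip
Dir E: first cell '.' (not opp) -> no flip
Dir SW: opp run (3,3) capped by B -> flip
Dir S: first cell '.' (not opp) -> no flip
Dir SE: first cell '.' (not opp) -> no flip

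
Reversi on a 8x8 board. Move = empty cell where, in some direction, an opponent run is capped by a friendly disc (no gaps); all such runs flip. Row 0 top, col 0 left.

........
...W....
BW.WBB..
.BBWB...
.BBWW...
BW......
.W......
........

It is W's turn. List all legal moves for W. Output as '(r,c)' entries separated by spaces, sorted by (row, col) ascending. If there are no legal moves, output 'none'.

(1,0): no bracket -> illegal
(1,1): no bracket -> illegal
(1,4): flips 2 -> legal
(1,5): flips 1 -> legal
(1,6): flips 2 -> legal
(2,2): no bracket -> illegal
(2,6): flips 2 -> legal
(3,0): flips 2 -> legal
(3,5): flips 2 -> legal
(3,6): no bracket -> illegal
(4,0): flips 2 -> legal
(4,5): flips 1 -> legal
(5,2): no bracket -> illegal
(5,3): no bracket -> illegal
(6,0): no bracket -> illegal

Answer: (1,4) (1,5) (1,6) (2,6) (3,0) (3,5) (4,0) (4,5)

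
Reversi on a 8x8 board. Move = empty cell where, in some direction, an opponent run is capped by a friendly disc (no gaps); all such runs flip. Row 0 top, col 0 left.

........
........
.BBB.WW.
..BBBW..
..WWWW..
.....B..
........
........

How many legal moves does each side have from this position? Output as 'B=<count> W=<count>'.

Answer: B=8 W=8

Derivation:
-- B to move --
(1,4): no bracket -> illegal
(1,5): flips 3 -> legal
(1,6): flips 1 -> legal
(1,7): no bracket -> illegal
(2,4): no bracket -> illegal
(2,7): no bracket -> illegal
(3,1): no bracket -> illegal
(3,6): flips 1 -> legal
(3,7): no bracket -> illegal
(4,1): no bracket -> illegal
(4,6): no bracket -> illegal
(5,1): flips 1 -> legal
(5,2): flips 2 -> legal
(5,3): flips 1 -> legal
(5,4): flips 2 -> legal
(5,6): flips 1 -> legal
B mobility = 8
-- W to move --
(1,0): flips 2 -> legal
(1,1): flips 2 -> legal
(1,2): flips 4 -> legal
(1,3): flips 2 -> legal
(1,4): no bracket -> illegal
(2,0): no bracket -> illegal
(2,4): flips 2 -> legal
(3,0): no bracket -> illegal
(3,1): flips 3 -> legal
(4,1): no bracket -> illegal
(4,6): no bracket -> illegal
(5,4): no bracket -> illegal
(5,6): no bracket -> illegal
(6,4): no bracket -> illegal
(6,5): flips 1 -> legal
(6,6): flips 1 -> legal
W mobility = 8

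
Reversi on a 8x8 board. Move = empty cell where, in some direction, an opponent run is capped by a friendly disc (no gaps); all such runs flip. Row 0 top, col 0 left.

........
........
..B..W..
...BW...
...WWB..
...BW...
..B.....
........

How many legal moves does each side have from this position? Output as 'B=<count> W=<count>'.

-- B to move --
(1,4): no bracket -> illegal
(1,5): no bracket -> illegal
(1,6): no bracket -> illegal
(2,3): flips 1 -> legal
(2,4): no bracket -> illegal
(2,6): no bracket -> illegal
(3,2): no bracket -> illegal
(3,5): flips 2 -> legal
(3,6): no bracket -> illegal
(4,2): flips 2 -> legal
(5,2): no bracket -> illegal
(5,5): flips 2 -> legal
(6,3): flips 1 -> legal
(6,4): no bracket -> illegal
(6,5): no bracket -> illegal
B mobility = 5
-- W to move --
(1,1): flips 2 -> legal
(1,2): no bracket -> illegal
(1,3): no bracket -> illegal
(2,1): no bracket -> illegal
(2,3): flips 1 -> legal
(2,4): no bracket -> illegal
(3,1): no bracket -> illegal
(3,2): flips 1 -> legal
(3,5): no bracket -> illegal
(3,6): flips 1 -> legal
(4,2): no bracket -> illegal
(4,6): flips 1 -> legal
(5,1): no bracket -> illegal
(5,2): flips 1 -> legal
(5,5): no bracket -> illegal
(5,6): flips 1 -> legal
(6,1): no bracket -> illegal
(6,3): flips 1 -> legal
(6,4): no bracket -> illegal
(7,1): flips 2 -> legal
(7,2): no bracket -> illegal
(7,3): no bracket -> illegal
W mobility = 9

Answer: B=5 W=9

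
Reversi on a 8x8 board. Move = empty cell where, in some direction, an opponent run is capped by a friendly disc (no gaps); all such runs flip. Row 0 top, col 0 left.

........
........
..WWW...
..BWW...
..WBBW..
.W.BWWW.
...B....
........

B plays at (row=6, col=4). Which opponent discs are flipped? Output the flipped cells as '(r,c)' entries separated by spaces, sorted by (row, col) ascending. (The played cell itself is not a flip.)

Dir NW: first cell 'B' (not opp) -> no flip
Dir N: opp run (5,4) capped by B -> flip
Dir NE: opp run (5,5), next='.' -> no flip
Dir W: first cell 'B' (not opp) -> no flip
Dir E: first cell '.' (not opp) -> no flip
Dir SW: first cell '.' (not opp) -> no flip
Dir S: first cell '.' (not opp) -> no flip
Dir SE: first cell '.' (not opp) -> no flip

Answer: (5,4)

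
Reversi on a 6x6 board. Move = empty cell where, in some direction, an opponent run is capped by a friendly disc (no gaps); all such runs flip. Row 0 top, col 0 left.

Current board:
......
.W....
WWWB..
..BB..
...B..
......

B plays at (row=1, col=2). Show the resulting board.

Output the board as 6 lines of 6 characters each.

Answer: ......
.WB...
WWBB..
..BB..
...B..
......

Derivation:
Place B at (1,2); scan 8 dirs for brackets.
Dir NW: first cell '.' (not opp) -> no flip
Dir N: first cell '.' (not opp) -> no flip
Dir NE: first cell '.' (not opp) -> no flip
Dir W: opp run (1,1), next='.' -> no flip
Dir E: first cell '.' (not opp) -> no flip
Dir SW: opp run (2,1), next='.' -> no flip
Dir S: opp run (2,2) capped by B -> flip
Dir SE: first cell 'B' (not opp) -> no flip
All flips: (2,2)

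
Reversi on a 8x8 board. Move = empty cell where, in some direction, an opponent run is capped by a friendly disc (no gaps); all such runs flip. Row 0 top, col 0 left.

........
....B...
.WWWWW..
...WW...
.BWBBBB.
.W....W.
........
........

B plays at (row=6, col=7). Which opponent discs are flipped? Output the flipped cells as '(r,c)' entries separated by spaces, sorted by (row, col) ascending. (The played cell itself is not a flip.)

Dir NW: opp run (5,6) capped by B -> flip
Dir N: first cell '.' (not opp) -> no flip
Dir NE: edge -> no flip
Dir W: first cell '.' (not opp) -> no flip
Dir E: edge -> no flip
Dir SW: first cell '.' (not opp) -> no flip
Dir S: first cell '.' (not opp) -> no flip
Dir SE: edge -> no flip

Answer: (5,6)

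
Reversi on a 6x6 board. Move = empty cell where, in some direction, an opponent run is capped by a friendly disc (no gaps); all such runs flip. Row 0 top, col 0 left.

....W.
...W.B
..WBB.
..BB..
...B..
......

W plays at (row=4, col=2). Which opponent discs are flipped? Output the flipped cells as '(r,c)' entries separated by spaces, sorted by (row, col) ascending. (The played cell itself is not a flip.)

Answer: (3,2)

Derivation:
Dir NW: first cell '.' (not opp) -> no flip
Dir N: opp run (3,2) capped by W -> flip
Dir NE: opp run (3,3) (2,4) (1,5), next=edge -> no flip
Dir W: first cell '.' (not opp) -> no flip
Dir E: opp run (4,3), next='.' -> no flip
Dir SW: first cell '.' (not opp) -> no flip
Dir S: first cell '.' (not opp) -> no flip
Dir SE: first cell '.' (not opp) -> no flip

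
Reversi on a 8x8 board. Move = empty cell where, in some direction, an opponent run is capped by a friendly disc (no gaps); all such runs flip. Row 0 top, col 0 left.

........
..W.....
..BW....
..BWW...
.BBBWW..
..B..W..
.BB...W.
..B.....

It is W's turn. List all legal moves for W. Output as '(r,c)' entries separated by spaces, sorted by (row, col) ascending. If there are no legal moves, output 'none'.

(1,1): flips 1 -> legal
(1,3): no bracket -> illegal
(2,1): flips 1 -> legal
(3,0): no bracket -> illegal
(3,1): flips 1 -> legal
(4,0): flips 3 -> legal
(5,0): flips 2 -> legal
(5,1): flips 1 -> legal
(5,3): flips 1 -> legal
(5,4): no bracket -> illegal
(6,0): no bracket -> illegal
(6,3): no bracket -> illegal
(7,0): flips 3 -> legal
(7,1): no bracket -> illegal
(7,3): no bracket -> illegal

Answer: (1,1) (2,1) (3,1) (4,0) (5,0) (5,1) (5,3) (7,0)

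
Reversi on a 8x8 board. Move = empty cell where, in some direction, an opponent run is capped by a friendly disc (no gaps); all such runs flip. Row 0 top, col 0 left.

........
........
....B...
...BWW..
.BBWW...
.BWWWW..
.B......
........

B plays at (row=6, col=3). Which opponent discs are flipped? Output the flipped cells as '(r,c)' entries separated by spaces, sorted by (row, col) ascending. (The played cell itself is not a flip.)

Answer: (4,3) (5,2) (5,3)

Derivation:
Dir NW: opp run (5,2) capped by B -> flip
Dir N: opp run (5,3) (4,3) capped by B -> flip
Dir NE: opp run (5,4), next='.' -> no flip
Dir W: first cell '.' (not opp) -> no flip
Dir E: first cell '.' (not opp) -> no flip
Dir SW: first cell '.' (not opp) -> no flip
Dir S: first cell '.' (not opp) -> no flip
Dir SE: first cell '.' (not opp) -> no flip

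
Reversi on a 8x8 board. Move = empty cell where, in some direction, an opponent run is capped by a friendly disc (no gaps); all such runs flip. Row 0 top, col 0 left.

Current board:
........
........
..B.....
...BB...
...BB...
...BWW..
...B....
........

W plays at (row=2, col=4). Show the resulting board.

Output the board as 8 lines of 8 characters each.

Place W at (2,4); scan 8 dirs for brackets.
Dir NW: first cell '.' (not opp) -> no flip
Dir N: first cell '.' (not opp) -> no flip
Dir NE: first cell '.' (not opp) -> no flip
Dir W: first cell '.' (not opp) -> no flip
Dir E: first cell '.' (not opp) -> no flip
Dir SW: opp run (3,3), next='.' -> no flip
Dir S: opp run (3,4) (4,4) capped by W -> flip
Dir SE: first cell '.' (not opp) -> no flip
All flips: (3,4) (4,4)

Answer: ........
........
..B.W...
...BW...
...BW...
...BWW..
...B....
........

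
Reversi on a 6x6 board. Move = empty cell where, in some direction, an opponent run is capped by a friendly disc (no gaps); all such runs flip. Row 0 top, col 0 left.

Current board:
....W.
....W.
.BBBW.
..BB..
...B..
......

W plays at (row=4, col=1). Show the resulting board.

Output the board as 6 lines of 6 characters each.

Place W at (4,1); scan 8 dirs for brackets.
Dir NW: first cell '.' (not opp) -> no flip
Dir N: first cell '.' (not opp) -> no flip
Dir NE: opp run (3,2) (2,3) capped by W -> flip
Dir W: first cell '.' (not opp) -> no flip
Dir E: first cell '.' (not opp) -> no flip
Dir SW: first cell '.' (not opp) -> no flip
Dir S: first cell '.' (not opp) -> no flip
Dir SE: first cell '.' (not opp) -> no flip
All flips: (2,3) (3,2)

Answer: ....W.
....W.
.BBWW.
..WB..
.W.B..
......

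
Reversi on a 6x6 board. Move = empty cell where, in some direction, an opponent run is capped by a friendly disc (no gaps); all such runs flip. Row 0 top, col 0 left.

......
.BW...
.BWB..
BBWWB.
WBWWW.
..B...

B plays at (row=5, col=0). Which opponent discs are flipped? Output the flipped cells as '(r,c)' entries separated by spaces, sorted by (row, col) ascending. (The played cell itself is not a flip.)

Answer: (4,0)

Derivation:
Dir NW: edge -> no flip
Dir N: opp run (4,0) capped by B -> flip
Dir NE: first cell 'B' (not opp) -> no flip
Dir W: edge -> no flip
Dir E: first cell '.' (not opp) -> no flip
Dir SW: edge -> no flip
Dir S: edge -> no flip
Dir SE: edge -> no flip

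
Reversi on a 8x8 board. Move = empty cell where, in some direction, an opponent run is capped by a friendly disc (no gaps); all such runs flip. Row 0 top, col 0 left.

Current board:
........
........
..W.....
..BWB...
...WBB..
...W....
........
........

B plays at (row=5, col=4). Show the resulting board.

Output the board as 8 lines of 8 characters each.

Place B at (5,4); scan 8 dirs for brackets.
Dir NW: opp run (4,3) capped by B -> flip
Dir N: first cell 'B' (not opp) -> no flip
Dir NE: first cell 'B' (not opp) -> no flip
Dir W: opp run (5,3), next='.' -> no flip
Dir E: first cell '.' (not opp) -> no flip
Dir SW: first cell '.' (not opp) -> no flip
Dir S: first cell '.' (not opp) -> no flip
Dir SE: first cell '.' (not opp) -> no flip
All flips: (4,3)

Answer: ........
........
..W.....
..BWB...
...BBB..
...WB...
........
........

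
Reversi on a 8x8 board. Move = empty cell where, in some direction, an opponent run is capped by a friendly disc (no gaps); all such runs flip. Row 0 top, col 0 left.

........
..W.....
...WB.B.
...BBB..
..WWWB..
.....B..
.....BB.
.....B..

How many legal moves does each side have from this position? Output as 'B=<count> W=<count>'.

-- B to move --
(0,1): flips 2 -> legal
(0,2): no bracket -> illegal
(0,3): no bracket -> illegal
(1,1): no bracket -> illegal
(1,3): flips 1 -> legal
(1,4): no bracket -> illegal
(2,1): no bracket -> illegal
(2,2): flips 1 -> legal
(3,1): no bracket -> illegal
(3,2): no bracket -> illegal
(4,1): flips 3 -> legal
(5,1): flips 1 -> legal
(5,2): flips 1 -> legal
(5,3): flips 2 -> legal
(5,4): flips 1 -> legal
B mobility = 8
-- W to move --
(1,3): no bracket -> illegal
(1,4): flips 2 -> legal
(1,5): flips 2 -> legal
(1,6): no bracket -> illegal
(1,7): flips 2 -> legal
(2,2): flips 1 -> legal
(2,5): flips 2 -> legal
(2,7): no bracket -> illegal
(3,2): no bracket -> illegal
(3,6): no bracket -> illegal
(3,7): no bracket -> illegal
(4,6): flips 1 -> legal
(5,4): no bracket -> illegal
(5,6): flips 2 -> legal
(5,7): no bracket -> illegal
(6,4): no bracket -> illegal
(6,7): no bracket -> illegal
(7,4): no bracket -> illegal
(7,6): no bracket -> illegal
(7,7): flips 2 -> legal
W mobility = 8

Answer: B=8 W=8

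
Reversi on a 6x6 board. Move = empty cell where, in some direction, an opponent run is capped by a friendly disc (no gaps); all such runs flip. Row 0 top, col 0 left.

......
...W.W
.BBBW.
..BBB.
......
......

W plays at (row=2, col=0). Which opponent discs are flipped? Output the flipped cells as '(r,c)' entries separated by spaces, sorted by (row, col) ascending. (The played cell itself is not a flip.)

Answer: (2,1) (2,2) (2,3)

Derivation:
Dir NW: edge -> no flip
Dir N: first cell '.' (not opp) -> no flip
Dir NE: first cell '.' (not opp) -> no flip
Dir W: edge -> no flip
Dir E: opp run (2,1) (2,2) (2,3) capped by W -> flip
Dir SW: edge -> no flip
Dir S: first cell '.' (not opp) -> no flip
Dir SE: first cell '.' (not opp) -> no flip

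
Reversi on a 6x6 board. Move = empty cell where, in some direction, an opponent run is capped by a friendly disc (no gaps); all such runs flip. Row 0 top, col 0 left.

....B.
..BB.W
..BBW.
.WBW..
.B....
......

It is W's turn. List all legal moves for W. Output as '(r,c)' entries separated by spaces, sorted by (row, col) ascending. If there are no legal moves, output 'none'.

Answer: (0,2) (0,3) (1,1) (2,1) (5,1)

Derivation:
(0,1): no bracket -> illegal
(0,2): flips 1 -> legal
(0,3): flips 2 -> legal
(0,5): no bracket -> illegal
(1,1): flips 1 -> legal
(1,4): no bracket -> illegal
(2,1): flips 2 -> legal
(3,0): no bracket -> illegal
(3,4): no bracket -> illegal
(4,0): no bracket -> illegal
(4,2): no bracket -> illegal
(4,3): no bracket -> illegal
(5,0): no bracket -> illegal
(5,1): flips 1 -> legal
(5,2): no bracket -> illegal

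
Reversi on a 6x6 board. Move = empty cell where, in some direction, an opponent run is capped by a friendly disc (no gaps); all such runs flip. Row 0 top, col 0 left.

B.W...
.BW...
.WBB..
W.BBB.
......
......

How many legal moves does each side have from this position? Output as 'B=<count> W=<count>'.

-- B to move --
(0,1): flips 1 -> legal
(0,3): no bracket -> illegal
(1,0): flips 1 -> legal
(1,3): flips 1 -> legal
(2,0): flips 1 -> legal
(3,1): flips 1 -> legal
(4,0): no bracket -> illegal
(4,1): no bracket -> illegal
B mobility = 5
-- W to move --
(0,1): flips 1 -> legal
(1,0): flips 1 -> legal
(1,3): no bracket -> illegal
(1,4): no bracket -> illegal
(2,0): flips 1 -> legal
(2,4): flips 2 -> legal
(2,5): no bracket -> illegal
(3,1): no bracket -> illegal
(3,5): no bracket -> illegal
(4,1): no bracket -> illegal
(4,2): flips 2 -> legal
(4,3): flips 1 -> legal
(4,4): no bracket -> illegal
(4,5): flips 2 -> legal
W mobility = 7

Answer: B=5 W=7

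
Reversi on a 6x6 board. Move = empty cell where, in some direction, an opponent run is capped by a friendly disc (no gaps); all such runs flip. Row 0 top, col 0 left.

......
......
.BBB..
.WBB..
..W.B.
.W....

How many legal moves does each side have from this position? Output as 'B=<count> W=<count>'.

Answer: B=4 W=5

Derivation:
-- B to move --
(2,0): no bracket -> illegal
(3,0): flips 1 -> legal
(4,0): flips 1 -> legal
(4,1): flips 1 -> legal
(4,3): no bracket -> illegal
(5,0): no bracket -> illegal
(5,2): flips 1 -> legal
(5,3): no bracket -> illegal
B mobility = 4
-- W to move --
(1,0): no bracket -> illegal
(1,1): flips 1 -> legal
(1,2): flips 2 -> legal
(1,3): flips 1 -> legal
(1,4): no bracket -> illegal
(2,0): no bracket -> illegal
(2,4): flips 1 -> legal
(3,0): no bracket -> illegal
(3,4): flips 2 -> legal
(3,5): no bracket -> illegal
(4,1): no bracket -> illegal
(4,3): no bracket -> illegal
(4,5): no bracket -> illegal
(5,3): no bracket -> illegal
(5,4): no bracket -> illegal
(5,5): no bracket -> illegal
W mobility = 5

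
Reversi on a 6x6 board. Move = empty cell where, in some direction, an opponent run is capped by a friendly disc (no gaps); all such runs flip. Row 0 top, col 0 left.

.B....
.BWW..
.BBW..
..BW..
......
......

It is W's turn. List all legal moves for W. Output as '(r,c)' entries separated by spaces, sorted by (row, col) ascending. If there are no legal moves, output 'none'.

Answer: (0,0) (1,0) (2,0) (3,0) (3,1) (4,1) (4,2)

Derivation:
(0,0): flips 2 -> legal
(0,2): no bracket -> illegal
(1,0): flips 1 -> legal
(2,0): flips 2 -> legal
(3,0): flips 1 -> legal
(3,1): flips 2 -> legal
(4,1): flips 1 -> legal
(4,2): flips 2 -> legal
(4,3): no bracket -> illegal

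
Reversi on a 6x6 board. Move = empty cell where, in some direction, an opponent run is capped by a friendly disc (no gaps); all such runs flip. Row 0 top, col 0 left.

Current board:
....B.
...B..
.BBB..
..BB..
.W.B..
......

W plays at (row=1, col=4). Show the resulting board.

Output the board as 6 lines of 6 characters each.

Place W at (1,4); scan 8 dirs for brackets.
Dir NW: first cell '.' (not opp) -> no flip
Dir N: opp run (0,4), next=edge -> no flip
Dir NE: first cell '.' (not opp) -> no flip
Dir W: opp run (1,3), next='.' -> no flip
Dir E: first cell '.' (not opp) -> no flip
Dir SW: opp run (2,3) (3,2) capped by W -> flip
Dir S: first cell '.' (not opp) -> no flip
Dir SE: first cell '.' (not opp) -> no flip
All flips: (2,3) (3,2)

Answer: ....B.
...BW.
.BBW..
..WB..
.W.B..
......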